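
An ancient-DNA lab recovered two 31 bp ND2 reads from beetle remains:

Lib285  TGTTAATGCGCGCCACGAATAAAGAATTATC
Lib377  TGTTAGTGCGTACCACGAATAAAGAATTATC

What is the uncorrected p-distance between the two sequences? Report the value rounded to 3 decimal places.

0.097

Mismatches occur at site 6 (A→G), site 11 (C→T), site 12 (G→A).
There are 3 differences over 31 sites, so p = 3/31 = 0.097.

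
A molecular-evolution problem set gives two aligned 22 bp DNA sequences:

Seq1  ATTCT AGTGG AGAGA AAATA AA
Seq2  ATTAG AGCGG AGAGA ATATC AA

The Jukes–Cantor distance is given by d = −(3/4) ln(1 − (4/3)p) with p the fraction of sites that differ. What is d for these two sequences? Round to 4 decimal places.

0.2708

Differing sites — 4:C/A; 5:T/G; 8:T/C; 17:A/T; 20:A/C.
p = 5/22 = 0.227273.
d = −0.75 · ln(1 − (4/3)·0.227273) = −0.75 · ln(0.696969) = −0.75 · (-0.361014) = 0.2708.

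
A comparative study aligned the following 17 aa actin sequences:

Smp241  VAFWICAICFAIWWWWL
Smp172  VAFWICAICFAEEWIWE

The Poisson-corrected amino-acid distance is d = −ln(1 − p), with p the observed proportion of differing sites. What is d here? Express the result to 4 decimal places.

The sequences differ at positions 12 (I/E), 13 (W/E), 15 (W/I), 17 (L/E).
p = 4/17 = 0.235294.
d = −ln(1 − 0.235294) = −ln(0.764706) = 0.2683.

0.2683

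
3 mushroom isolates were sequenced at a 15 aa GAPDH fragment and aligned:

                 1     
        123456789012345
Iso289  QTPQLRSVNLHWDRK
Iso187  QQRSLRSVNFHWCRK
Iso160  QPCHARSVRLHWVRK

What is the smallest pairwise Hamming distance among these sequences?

Pairwise Hamming distances:
  Iso289 vs Iso187: 5
  Iso289 vs Iso160: 6
  Iso187 vs Iso160: 7
The smallest is 5, between Iso289 and Iso187.

5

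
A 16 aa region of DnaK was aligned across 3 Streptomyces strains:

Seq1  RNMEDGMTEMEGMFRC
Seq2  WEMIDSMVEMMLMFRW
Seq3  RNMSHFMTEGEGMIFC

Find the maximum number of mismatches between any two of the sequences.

12

Pairwise Hamming distances:
  Seq1 vs Seq2: 8
  Seq1 vs Seq3: 6
  Seq2 vs Seq3: 12
The largest is 12, between Seq2 and Seq3.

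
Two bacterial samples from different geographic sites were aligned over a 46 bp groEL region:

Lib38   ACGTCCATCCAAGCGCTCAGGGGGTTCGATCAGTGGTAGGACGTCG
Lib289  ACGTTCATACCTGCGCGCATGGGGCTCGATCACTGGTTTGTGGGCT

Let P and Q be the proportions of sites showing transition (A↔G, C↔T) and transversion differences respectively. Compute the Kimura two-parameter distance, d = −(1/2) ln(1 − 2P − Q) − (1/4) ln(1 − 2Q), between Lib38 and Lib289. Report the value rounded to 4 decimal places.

0.3981

Differing sites — 5:C/T (Ti); 9:C/A (Tv); 11:A/C (Tv); 12:A/T (Tv); 17:T/G (Tv); 20:G/T (Tv); 25:T/C (Ti); 33:G/C (Tv); 38:A/T (Tv); 39:G/T (Tv); 41:A/T (Tv); 42:C/G (Tv); 44:T/G (Tv); 46:G/T (Tv).
Of the 14 differences, 2 transitions and 12 transversions over 46 sites: P = 2/46 = 0.043478, Q = 12/46 = 0.260870.
d = −0.5·ln(0.652174) − 0.25·ln(0.478260) = −0.5·(-0.427444) − 0.25·(-0.737601) = 0.3981.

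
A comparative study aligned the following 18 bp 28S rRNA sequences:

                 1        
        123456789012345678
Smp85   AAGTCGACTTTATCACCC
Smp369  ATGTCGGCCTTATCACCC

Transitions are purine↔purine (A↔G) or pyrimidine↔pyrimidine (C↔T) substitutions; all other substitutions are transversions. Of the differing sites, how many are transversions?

1

Differing sites — 2:A/T (Tv); 7:A/G (Ti); 9:T/C (Ti).
Of the 3 differences, 2 transitions and 1 transversion, so the answer is 1.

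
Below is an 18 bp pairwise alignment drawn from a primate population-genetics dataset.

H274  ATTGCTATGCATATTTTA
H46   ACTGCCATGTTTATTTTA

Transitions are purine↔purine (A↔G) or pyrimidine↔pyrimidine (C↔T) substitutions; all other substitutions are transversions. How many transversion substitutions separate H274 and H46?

1

Mismatches occur at site 2 (T→C, transition), site 6 (T→C, transition), site 10 (C→T, transition), site 11 (A→T, transversion).
Of the 4 differences, 3 transitions and 1 transversion, so the answer is 1.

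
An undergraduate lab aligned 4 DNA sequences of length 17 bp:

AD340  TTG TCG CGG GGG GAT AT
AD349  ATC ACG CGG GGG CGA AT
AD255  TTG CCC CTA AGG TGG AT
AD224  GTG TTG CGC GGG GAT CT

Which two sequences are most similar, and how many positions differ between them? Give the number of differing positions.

Pairwise Hamming distances:
  AD340 vs AD349: 6
  AD340 vs AD255: 8
  AD340 vs AD224: 4
  AD349 vs AD255: 9
  AD349 vs AD224: 9
  AD255 vs AD224: 11
The smallest is 4, between AD340 and AD224.

4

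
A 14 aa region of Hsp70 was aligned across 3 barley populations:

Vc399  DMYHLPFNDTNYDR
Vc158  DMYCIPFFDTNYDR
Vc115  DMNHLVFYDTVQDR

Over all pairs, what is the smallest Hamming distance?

Pairwise Hamming distances:
  Vc399 vs Vc158: 3
  Vc399 vs Vc115: 5
  Vc158 vs Vc115: 7
The smallest is 3, between Vc399 and Vc158.

3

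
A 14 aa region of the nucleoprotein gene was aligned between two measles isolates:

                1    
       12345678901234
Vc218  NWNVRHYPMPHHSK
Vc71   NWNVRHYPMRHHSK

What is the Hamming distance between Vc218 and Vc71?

A single mismatch occurs at site 10 (P→R).
That gives 1 mismatch out of 14 aligned sites, so the Hamming distance is 1.

1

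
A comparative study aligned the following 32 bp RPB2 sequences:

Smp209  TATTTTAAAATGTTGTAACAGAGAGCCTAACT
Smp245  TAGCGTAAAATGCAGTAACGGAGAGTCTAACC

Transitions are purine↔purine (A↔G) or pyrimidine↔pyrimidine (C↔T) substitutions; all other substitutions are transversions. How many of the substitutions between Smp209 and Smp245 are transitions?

The sequences differ at positions 3 (T/G, transversion), 4 (T/C, transition), 5 (T/G, transversion), 13 (T/C, transition), 14 (T/A, transversion), 20 (A/G, transition), 26 (C/T, transition), 32 (T/C, transition).
Of the 8 differences, 5 transitions and 3 transversions, so the answer is 5.

5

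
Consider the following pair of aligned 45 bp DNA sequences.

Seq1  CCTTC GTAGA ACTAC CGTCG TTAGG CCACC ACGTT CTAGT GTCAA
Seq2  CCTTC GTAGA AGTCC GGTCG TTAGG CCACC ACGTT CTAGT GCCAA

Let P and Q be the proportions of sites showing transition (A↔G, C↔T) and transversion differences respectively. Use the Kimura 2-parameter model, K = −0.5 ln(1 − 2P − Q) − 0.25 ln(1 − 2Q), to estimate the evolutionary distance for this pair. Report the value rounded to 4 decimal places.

0.0947

Differing sites — 12:C/G (Tv); 14:A/C (Tv); 16:C/G (Tv); 42:T/C (Ti).
Of the 4 differences, 1 transition and 3 transversions over 45 sites: P = 1/45 = 0.022222, Q = 3/45 = 0.066667.
d = −0.5·ln(0.888889) − 0.25·ln(0.866666) = −0.5·(-0.117783) − 0.25·(-0.143102) = 0.0947.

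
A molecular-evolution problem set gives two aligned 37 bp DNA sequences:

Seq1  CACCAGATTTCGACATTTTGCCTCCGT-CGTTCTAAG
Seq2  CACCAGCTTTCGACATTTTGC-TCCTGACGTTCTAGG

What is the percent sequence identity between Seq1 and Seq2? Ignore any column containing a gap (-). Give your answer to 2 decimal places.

88.57%

Excluding the 2 gap columns leaves 35 comparable sites.
Differing sites — 7:A/C; 26:G/T; 27:T/G; 36:A/G.
31 of the 35 comparable sites match, so the percent identity is 31/35 × 100 = 88.57%.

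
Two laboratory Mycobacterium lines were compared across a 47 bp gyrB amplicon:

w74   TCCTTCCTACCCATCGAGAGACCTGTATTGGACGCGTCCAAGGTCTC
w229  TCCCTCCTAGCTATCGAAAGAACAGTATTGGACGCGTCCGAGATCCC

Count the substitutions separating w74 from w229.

Differing sites — 4:T/C; 10:C/G; 12:C/T; 18:G/A; 22:C/A; 24:T/A; 40:A/G; 43:G/A; 46:T/C.
That gives 9 mismatches out of 47 aligned sites, so the Hamming distance is 9.

9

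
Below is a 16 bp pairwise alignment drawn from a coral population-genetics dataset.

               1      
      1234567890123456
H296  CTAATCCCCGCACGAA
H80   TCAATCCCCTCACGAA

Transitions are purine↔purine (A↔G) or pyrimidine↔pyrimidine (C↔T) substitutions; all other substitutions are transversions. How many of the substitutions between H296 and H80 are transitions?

Mismatches occur at site 1 (C→T, transition), site 2 (T→C, transition), site 10 (G→T, transversion).
Of the 3 differences, 2 transitions and 1 transversion, so the answer is 2.

2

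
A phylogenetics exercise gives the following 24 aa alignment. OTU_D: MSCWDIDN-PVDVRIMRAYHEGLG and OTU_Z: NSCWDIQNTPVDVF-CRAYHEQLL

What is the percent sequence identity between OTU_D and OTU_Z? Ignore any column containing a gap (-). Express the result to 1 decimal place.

Excluding the 2 gap columns leaves 22 comparable sites.
Mismatches occur at site 1 (M↔N), site 7 (D↔Q), site 14 (R↔F), site 16 (M↔C), site 22 (G↔Q), site 24 (G↔L).
16 of the 22 comparable sites match, so the percent identity is 16/22 × 100 = 72.7%.

72.7%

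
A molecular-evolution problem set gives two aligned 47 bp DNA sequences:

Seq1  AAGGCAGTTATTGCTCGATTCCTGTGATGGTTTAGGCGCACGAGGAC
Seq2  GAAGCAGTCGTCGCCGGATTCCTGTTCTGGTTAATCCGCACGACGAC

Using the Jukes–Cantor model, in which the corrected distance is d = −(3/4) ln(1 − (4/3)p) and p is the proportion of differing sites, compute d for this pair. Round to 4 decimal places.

Differing sites — 1:A/G; 3:G/A; 9:T/C; 10:A/G; 12:T/C; 15:T/C; 16:C/G; 26:G/T; 27:A/C; 33:T/A; 35:G/T; 36:G/C; 44:G/C.
p = 13/47 = 0.276596.
d = −0.75 · ln(1 − (4/3)·0.276596) = −0.75 · ln(0.631205) = −0.75 · (-0.460125) = 0.3451.

0.3451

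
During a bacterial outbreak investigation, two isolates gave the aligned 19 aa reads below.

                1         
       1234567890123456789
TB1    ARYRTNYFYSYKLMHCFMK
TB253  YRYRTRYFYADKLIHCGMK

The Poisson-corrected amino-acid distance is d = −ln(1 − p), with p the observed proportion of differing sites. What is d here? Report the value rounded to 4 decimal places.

0.3795

Mismatches occur at site 1 (A→Y), site 6 (N→R), site 10 (S→A), site 11 (Y→D), site 14 (M→I), site 17 (F→G).
p = 6/19 = 0.315789.
d = −ln(1 − 0.315789) = −ln(0.684211) = 0.3795.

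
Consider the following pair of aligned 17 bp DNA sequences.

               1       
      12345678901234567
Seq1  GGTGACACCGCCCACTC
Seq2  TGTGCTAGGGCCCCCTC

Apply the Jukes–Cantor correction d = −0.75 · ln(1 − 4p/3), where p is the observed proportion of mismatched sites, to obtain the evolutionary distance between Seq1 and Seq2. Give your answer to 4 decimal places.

0.4770

Differing sites — 1:G/T; 5:A/C; 6:C/T; 8:C/G; 9:C/G; 14:A/C.
p = 6/17 = 0.352941.
d = −0.75 · ln(1 − (4/3)·0.352941) = −0.75 · ln(0.529412) = −0.75 · (-0.635988) = 0.4770.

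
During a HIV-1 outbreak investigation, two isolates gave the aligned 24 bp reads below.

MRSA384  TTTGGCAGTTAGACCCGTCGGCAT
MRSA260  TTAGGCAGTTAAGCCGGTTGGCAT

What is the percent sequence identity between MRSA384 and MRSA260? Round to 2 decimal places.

79.17%

Mismatches occur at site 3 (T→A), site 12 (G→A), site 13 (A→G), site 16 (C→G), site 19 (C→T).
19 of the 24 sites match, so the percent identity is 19/24 × 100 = 79.17%.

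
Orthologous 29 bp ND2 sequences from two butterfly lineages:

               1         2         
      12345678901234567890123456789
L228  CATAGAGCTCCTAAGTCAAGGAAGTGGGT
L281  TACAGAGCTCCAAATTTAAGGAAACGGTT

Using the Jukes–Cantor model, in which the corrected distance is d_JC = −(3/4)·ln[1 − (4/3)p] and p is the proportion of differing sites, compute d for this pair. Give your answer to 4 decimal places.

Mismatches occur at site 1 (C↔T), site 3 (T↔C), site 12 (T↔A), site 15 (G↔T), site 17 (C↔T), site 24 (G↔A), site 25 (T↔C), site 28 (G↔T).
p = 8/29 = 0.275862.
d = −0.75 · ln(1 − (4/3)·0.275862) = −0.75 · ln(0.632184) = −0.75 · (-0.458575) = 0.3439.

0.3439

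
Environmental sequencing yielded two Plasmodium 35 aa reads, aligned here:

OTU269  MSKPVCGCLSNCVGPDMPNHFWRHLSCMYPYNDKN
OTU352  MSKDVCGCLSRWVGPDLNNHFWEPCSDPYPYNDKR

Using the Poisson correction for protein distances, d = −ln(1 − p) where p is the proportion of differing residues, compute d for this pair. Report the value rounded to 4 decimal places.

0.3773

Mismatches occur at site 4 (P/D), site 11 (N/R), site 12 (C/W), site 17 (M/L), site 18 (P/N), site 23 (R/E), site 24 (H/P), site 25 (L/C), site 27 (C/D), site 28 (M/P), site 35 (N/R).
p = 11/35 = 0.314286.
d = −ln(1 − 0.314286) = −ln(0.685714) = 0.3773.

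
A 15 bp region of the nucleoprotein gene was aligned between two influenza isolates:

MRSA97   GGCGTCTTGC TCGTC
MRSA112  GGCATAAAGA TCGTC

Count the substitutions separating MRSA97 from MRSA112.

5

Differing sites — 4:G/A; 6:C/A; 7:T/A; 8:T/A; 10:C/A.
That gives 5 mismatches out of 15 aligned sites, so the Hamming distance is 5.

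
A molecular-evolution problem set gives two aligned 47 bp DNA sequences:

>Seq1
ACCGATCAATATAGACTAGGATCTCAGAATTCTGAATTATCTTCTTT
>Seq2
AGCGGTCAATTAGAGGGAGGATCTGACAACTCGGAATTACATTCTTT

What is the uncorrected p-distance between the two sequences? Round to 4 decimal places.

0.3191

The sequences differ at positions 2 (C/G), 5 (A/G), 11 (A/T), 12 (T/A), 13 (A/G), 14 (G/A), 15 (A/G), 16 (C/G), 17 (T/G), 25 (C/G), 27 (G/C), 30 (T/C), 33 (T/G), 40 (T/C), 41 (C/A).
There are 15 differences over 47 sites, so p = 15/47 = 0.3191.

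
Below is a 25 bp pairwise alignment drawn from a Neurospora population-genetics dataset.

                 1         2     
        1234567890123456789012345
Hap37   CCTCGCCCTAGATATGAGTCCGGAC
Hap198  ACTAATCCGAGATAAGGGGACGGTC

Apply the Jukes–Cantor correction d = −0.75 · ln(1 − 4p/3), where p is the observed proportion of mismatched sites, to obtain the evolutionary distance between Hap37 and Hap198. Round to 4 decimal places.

0.5716

The sequences differ at positions 1 (C/A), 4 (C/A), 5 (G/A), 6 (C/T), 9 (T/G), 15 (T/A), 17 (A/G), 19 (T/G), 20 (C/A), 24 (A/T).
p = 10/25 = 0.400000.
d = −0.75 · ln(1 − (4/3)·0.400000) = −0.75 · ln(0.466667) = −0.75 · (-0.762139) = 0.5716.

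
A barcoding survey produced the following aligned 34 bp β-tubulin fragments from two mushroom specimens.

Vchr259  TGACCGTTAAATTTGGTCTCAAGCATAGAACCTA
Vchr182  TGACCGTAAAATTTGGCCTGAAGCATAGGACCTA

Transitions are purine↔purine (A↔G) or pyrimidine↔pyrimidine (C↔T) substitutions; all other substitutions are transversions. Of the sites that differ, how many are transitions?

The sequences differ at positions 8 (T/A, transversion), 17 (T/C, transition), 20 (C/G, transversion), 29 (A/G, transition).
Of the 4 differences, 2 transitions and 2 transversions, so the answer is 2.

2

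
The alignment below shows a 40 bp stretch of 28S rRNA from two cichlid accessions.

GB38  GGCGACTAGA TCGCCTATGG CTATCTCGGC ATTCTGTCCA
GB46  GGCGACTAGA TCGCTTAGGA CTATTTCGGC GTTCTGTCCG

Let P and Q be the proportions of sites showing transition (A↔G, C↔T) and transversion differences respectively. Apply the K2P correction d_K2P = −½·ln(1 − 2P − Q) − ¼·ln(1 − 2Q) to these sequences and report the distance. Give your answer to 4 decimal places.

Mismatches occur at site 15 (C/T, transition), site 18 (T/G, transversion), site 20 (G/A, transition), site 25 (C/T, transition), site 31 (A/G, transition), site 40 (A/G, transition).
Of the 6 differences, 5 transitions and 1 transversion over 40 sites: P = 5/40 = 0.125000, Q = 1/40 = 0.025000.
d = −0.5·ln(0.725000) − 0.25·ln(0.950000) = −0.5·(-0.321584) − 0.25·(-0.051293) = 0.1736.

0.1736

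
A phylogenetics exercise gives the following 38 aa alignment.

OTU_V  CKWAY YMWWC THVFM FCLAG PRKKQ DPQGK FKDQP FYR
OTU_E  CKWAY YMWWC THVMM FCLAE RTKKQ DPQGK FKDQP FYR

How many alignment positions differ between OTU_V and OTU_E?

The sequences differ at positions 14 (F/M), 20 (G/E), 21 (P/R), 22 (R/T).
That gives 4 mismatches out of 38 aligned sites, so the Hamming distance is 4.

4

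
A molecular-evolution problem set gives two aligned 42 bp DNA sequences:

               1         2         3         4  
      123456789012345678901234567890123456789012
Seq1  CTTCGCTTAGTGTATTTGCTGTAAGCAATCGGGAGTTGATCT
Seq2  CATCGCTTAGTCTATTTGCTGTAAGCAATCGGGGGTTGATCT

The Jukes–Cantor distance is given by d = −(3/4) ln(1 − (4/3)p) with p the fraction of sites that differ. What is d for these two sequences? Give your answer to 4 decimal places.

Differing sites — 2:T/A; 12:G/C; 34:A/G.
p = 3/42 = 0.071429.
d = −0.75 · ln(1 − (4/3)·0.071429) = −0.75 · ln(0.904761) = −0.75 · (-0.100084) = 0.0751.

0.0751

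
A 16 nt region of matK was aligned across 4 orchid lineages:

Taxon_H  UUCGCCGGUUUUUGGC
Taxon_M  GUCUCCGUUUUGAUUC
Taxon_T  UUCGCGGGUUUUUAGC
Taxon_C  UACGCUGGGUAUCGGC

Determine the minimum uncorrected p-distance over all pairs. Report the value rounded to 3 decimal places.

Pairwise Hamming distances:
  Taxon_H vs Taxon_M: 7
  Taxon_H vs Taxon_T: 2
  Taxon_H vs Taxon_C: 5
  Taxon_M vs Taxon_T: 8
  Taxon_M vs Taxon_C: 11
  Taxon_T vs Taxon_C: 6
The smallest is 2 mismatches, between Taxon_H and Taxon_T; p = 2/16 = 0.125.

0.125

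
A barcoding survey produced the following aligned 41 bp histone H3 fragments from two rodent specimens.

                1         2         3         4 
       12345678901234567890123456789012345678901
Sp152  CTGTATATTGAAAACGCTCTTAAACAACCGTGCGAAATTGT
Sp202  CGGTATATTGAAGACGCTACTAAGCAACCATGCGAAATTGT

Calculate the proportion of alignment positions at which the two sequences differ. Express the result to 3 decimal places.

0.146

Differing sites — 2:T/G; 13:A/G; 19:C/A; 20:T/C; 24:A/G; 30:G/A.
There are 6 differences over 41 sites, so p = 6/41 = 0.146.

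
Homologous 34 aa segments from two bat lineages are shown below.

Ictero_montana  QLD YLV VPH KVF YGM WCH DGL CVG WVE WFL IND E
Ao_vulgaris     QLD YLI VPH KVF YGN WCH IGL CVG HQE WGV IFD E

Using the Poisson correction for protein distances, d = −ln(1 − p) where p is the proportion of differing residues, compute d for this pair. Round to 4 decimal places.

0.2683

The sequences differ at positions 6 (V/I), 15 (M/N), 19 (D/I), 25 (W/H), 26 (V/Q), 29 (F/G), 30 (L/V), 32 (N/F).
p = 8/34 = 0.235294.
d = −ln(1 − 0.235294) = −ln(0.764706) = 0.2683.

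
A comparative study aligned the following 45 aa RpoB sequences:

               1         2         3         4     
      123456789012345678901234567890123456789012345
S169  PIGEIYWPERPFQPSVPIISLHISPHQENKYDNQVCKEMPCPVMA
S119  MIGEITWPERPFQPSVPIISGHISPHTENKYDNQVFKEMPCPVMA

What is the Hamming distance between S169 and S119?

Differing sites — 1:P/M; 6:Y/T; 21:L/G; 27:Q/T; 36:C/F.
That gives 5 mismatches out of 45 aligned sites, so the Hamming distance is 5.

5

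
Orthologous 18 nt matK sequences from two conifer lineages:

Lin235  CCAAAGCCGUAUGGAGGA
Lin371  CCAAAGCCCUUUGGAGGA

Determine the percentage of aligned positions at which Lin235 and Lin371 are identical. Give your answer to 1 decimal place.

Mismatches occur at site 9 (G→C), site 11 (A→U).
16 of the 18 sites match, so the percent identity is 16/18 × 100 = 88.9%.

88.9%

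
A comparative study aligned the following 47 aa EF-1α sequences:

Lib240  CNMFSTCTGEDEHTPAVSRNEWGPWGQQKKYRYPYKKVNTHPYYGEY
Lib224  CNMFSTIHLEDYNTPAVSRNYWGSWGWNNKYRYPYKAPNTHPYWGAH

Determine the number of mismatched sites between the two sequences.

15

Differing sites — 7:C/I; 8:T/H; 9:G/L; 12:E/Y; 13:H/N; 21:E/Y; 24:P/S; 27:Q/W; 28:Q/N; 29:K/N; 37:K/A; 38:V/P; 44:Y/W; 46:E/A; 47:Y/H.
That gives 15 mismatches out of 47 aligned sites, so the Hamming distance is 15.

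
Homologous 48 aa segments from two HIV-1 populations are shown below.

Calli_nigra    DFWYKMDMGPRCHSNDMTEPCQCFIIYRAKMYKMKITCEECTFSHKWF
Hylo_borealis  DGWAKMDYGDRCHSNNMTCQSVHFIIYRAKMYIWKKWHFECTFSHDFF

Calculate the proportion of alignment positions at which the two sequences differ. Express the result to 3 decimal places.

The sequences differ at positions 2 (F/G), 4 (Y/A), 8 (M/Y), 10 (P/D), 16 (D/N), 19 (E/C), 20 (P/Q), 21 (C/S), 22 (Q/V), 23 (C/H), 33 (K/I), 34 (M/W), 36 (I/K), 37 (T/W), 38 (C/H), 39 (E/F), 46 (K/D), 47 (W/F).
There are 18 differences over 48 sites, so p = 18/48 = 0.375.

0.375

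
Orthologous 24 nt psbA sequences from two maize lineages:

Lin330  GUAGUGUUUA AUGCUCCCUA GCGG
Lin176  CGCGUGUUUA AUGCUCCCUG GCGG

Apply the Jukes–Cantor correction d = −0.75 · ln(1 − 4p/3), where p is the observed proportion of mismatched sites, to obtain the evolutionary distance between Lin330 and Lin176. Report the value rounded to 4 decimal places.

0.1885

Differing sites — 1:G/C; 2:U/G; 3:A/C; 20:A/G.
p = 4/24 = 0.166667.
d = −0.75 · ln(1 − (4/3)·0.166667) = −0.75 · ln(0.777777) = −0.75 · (-0.251315) = 0.1885.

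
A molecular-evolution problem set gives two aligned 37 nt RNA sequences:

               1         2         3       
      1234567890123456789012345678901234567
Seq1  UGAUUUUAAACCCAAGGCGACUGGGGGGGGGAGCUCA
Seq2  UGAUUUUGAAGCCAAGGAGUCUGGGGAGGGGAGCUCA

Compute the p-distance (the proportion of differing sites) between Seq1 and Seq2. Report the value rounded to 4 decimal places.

Mismatches occur at site 8 (A↔G), site 11 (C↔G), site 18 (C↔A), site 20 (A↔U), site 27 (G↔A).
There are 5 differences over 37 sites, so p = 5/37 = 0.1351.

0.1351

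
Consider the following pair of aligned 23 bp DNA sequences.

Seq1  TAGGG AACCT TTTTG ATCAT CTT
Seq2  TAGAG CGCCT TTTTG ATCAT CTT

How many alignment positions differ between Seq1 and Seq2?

Differing sites — 4:G/A; 6:A/C; 7:A/G.
That gives 3 mismatches out of 23 aligned sites, so the Hamming distance is 3.

3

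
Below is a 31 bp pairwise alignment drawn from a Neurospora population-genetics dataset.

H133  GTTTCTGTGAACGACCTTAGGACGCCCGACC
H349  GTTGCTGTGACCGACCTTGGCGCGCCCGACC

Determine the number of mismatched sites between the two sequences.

Mismatches occur at site 4 (T↔G), site 11 (A↔C), site 19 (A↔G), site 21 (G↔C), site 22 (A↔G).
That gives 5 mismatches out of 31 aligned sites, so the Hamming distance is 5.

5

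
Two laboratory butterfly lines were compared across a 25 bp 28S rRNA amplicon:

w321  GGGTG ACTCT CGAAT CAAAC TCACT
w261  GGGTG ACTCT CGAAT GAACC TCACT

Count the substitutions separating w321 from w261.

2

Differing sites — 16:C/G; 19:A/C.
That gives 2 mismatches out of 25 aligned sites, so the Hamming distance is 2.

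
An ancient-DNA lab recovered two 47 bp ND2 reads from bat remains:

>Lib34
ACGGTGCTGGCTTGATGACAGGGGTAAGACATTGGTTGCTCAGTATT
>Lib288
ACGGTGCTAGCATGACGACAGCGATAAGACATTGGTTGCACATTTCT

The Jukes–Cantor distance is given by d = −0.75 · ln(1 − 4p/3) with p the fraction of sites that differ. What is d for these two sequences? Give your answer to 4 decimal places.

0.2211

Differing sites — 9:G/A; 12:T/A; 16:T/C; 22:G/C; 24:G/A; 40:T/A; 43:G/T; 45:A/T; 46:T/C.
p = 9/47 = 0.191489.
d = −0.75 · ln(1 − (4/3)·0.191489) = −0.75 · ln(0.744681) = −0.75 · (-0.294799) = 0.2211.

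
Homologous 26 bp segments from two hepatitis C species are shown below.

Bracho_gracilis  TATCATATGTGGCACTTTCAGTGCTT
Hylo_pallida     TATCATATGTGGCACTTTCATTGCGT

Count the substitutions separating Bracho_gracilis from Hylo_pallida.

2

Mismatches occur at site 21 (G↔T), site 25 (T↔G).
That gives 2 mismatches out of 26 aligned sites, so the Hamming distance is 2.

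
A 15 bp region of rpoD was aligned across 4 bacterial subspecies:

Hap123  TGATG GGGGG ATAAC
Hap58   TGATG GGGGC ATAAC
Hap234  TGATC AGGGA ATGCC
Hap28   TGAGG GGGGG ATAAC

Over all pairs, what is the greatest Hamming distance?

6

Pairwise Hamming distances:
  Hap123 vs Hap58: 1
  Hap123 vs Hap234: 5
  Hap123 vs Hap28: 1
  Hap58 vs Hap234: 5
  Hap58 vs Hap28: 2
  Hap234 vs Hap28: 6
The largest is 6, between Hap234 and Hap28.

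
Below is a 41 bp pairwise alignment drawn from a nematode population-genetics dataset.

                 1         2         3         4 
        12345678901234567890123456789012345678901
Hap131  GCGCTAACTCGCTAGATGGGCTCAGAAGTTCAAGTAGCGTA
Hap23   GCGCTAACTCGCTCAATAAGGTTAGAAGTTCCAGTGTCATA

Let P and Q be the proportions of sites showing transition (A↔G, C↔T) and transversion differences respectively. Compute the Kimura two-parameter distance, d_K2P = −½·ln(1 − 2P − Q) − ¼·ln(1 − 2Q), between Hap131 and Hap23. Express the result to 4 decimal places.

0.3016

Mismatches occur at site 14 (A→C, transversion), site 15 (G→A, transition), site 18 (G→A, transition), site 19 (G→A, transition), site 21 (C→G, transversion), site 23 (C→T, transition), site 32 (A→C, transversion), site 36 (A→G, transition), site 37 (G→T, transversion), site 39 (G→A, transition).
Of the 10 differences, 6 transitions and 4 transversions over 41 sites: P = 6/41 = 0.146341, Q = 4/41 = 0.097561.
d = −0.5·ln(0.609757) − 0.25·ln(0.804878) = −0.5·(-0.494695) − 0.25·(-0.217065) = 0.3016.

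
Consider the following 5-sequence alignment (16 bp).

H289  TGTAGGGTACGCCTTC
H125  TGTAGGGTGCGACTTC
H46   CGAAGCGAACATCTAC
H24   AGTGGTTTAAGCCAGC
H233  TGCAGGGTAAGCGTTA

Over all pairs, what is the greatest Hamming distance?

Pairwise Hamming distances:
  H289 vs H125: 2
  H289 vs H46: 7
  H289 vs H24: 7
  H289 vs H233: 4
  H125 vs H46: 8
  H125 vs H24: 9
  H125 vs H233: 6
  H46 vs H24: 11
  H46 vs H233: 10
  H24 vs H233: 9
The largest is 11, between H46 and H24.

11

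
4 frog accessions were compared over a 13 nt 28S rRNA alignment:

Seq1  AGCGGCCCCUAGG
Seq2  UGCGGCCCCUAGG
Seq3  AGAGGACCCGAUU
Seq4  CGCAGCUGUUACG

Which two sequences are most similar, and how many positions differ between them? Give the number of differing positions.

1

Pairwise Hamming distances:
  Seq1 vs Seq2: 1
  Seq1 vs Seq3: 5
  Seq1 vs Seq4: 6
  Seq2 vs Seq3: 6
  Seq2 vs Seq4: 6
  Seq3 vs Seq4: 10
The smallest is 1, between Seq1 and Seq2.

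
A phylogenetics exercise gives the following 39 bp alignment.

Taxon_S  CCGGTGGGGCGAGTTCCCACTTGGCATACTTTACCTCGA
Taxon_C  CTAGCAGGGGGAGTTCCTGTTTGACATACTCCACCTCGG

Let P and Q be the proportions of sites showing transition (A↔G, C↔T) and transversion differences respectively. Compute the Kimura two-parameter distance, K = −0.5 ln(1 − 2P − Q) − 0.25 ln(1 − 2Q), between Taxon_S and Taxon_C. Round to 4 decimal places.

0.4586

Differing sites — 2:C/T (Ti); 3:G/A (Ti); 5:T/C (Ti); 6:G/A (Ti); 10:C/G (Tv); 18:C/T (Ti); 19:A/G (Ti); 20:C/T (Ti); 24:G/A (Ti); 31:T/C (Ti); 32:T/C (Ti); 39:A/G (Ti).
Of the 12 differences, 11 transitions and 1 transversion over 39 sites: P = 11/39 = 0.282051, Q = 1/39 = 0.025641.
d = −0.5·ln(0.410257) − 0.25·ln(0.948718) = −0.5·(-0.890971) − 0.25·(-0.052644) = 0.4586.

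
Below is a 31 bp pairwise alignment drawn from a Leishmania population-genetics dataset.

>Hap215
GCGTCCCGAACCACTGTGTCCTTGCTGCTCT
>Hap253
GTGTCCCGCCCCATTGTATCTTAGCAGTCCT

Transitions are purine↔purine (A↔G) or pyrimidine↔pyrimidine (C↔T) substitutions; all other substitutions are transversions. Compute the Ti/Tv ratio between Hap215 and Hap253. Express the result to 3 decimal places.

Mismatches occur at site 2 (C/T, transition), site 9 (A/C, transversion), site 10 (A/C, transversion), site 14 (C/T, transition), site 18 (G/A, transition), site 21 (C/T, transition), site 23 (T/A, transversion), site 26 (T/A, transversion), site 28 (C/T, transition), site 29 (T/C, transition).
Of the 10 differences, 6 transitions and 4 transversions, so Ti/Tv = 6/4 = 1.500.

1.500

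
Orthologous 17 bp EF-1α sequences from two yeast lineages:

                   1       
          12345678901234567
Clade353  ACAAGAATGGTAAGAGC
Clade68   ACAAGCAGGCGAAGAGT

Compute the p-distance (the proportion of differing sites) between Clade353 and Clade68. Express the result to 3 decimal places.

0.294

The sequences differ at positions 6 (A/C), 8 (T/G), 10 (G/C), 11 (T/G), 17 (C/T).
There are 5 differences over 17 sites, so p = 5/17 = 0.294.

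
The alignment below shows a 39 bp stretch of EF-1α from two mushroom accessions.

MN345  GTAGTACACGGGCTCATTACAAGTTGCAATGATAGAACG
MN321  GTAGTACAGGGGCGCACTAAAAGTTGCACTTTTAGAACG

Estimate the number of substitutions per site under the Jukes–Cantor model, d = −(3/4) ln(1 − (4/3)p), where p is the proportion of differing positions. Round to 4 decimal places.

0.2052

The sequences differ at positions 9 (C/G), 14 (T/G), 17 (T/C), 20 (C/A), 29 (A/C), 31 (G/T), 32 (A/T).
p = 7/39 = 0.179487.
d = −0.75 · ln(1 − (4/3)·0.179487) = −0.75 · ln(0.760684) = −0.75 · (-0.273537) = 0.2052.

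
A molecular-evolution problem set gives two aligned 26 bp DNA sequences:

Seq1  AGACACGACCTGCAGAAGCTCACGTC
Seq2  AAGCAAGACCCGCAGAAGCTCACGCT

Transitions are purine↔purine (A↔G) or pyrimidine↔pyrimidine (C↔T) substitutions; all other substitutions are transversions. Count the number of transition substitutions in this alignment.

Differing sites — 2:G/A (Ti); 3:A/G (Ti); 6:C/A (Tv); 11:T/C (Ti); 25:T/C (Ti); 26:C/T (Ti).
Of the 6 differences, 5 transitions and 1 transversion, so the answer is 5.

5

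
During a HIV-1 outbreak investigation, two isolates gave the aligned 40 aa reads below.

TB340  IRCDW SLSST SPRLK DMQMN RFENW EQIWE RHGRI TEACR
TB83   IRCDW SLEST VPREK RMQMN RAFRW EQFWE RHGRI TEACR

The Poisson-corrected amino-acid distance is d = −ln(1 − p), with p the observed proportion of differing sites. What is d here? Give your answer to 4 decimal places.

Differing sites — 8:S/E; 11:S/V; 14:L/E; 16:D/R; 22:F/A; 23:E/F; 24:N/R; 28:I/F.
p = 8/40 = 0.200000.
d = −ln(1 − 0.200000) = −ln(0.800000) = 0.2231.

0.2231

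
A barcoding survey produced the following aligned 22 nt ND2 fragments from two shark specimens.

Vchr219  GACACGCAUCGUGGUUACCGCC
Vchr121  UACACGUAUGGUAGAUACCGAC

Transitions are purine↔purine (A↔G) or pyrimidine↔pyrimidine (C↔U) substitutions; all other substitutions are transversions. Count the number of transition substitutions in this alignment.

The sequences differ at positions 1 (G/U, transversion), 7 (C/U, transition), 10 (C/G, transversion), 13 (G/A, transition), 15 (U/A, transversion), 21 (C/A, transversion).
Of the 6 differences, 2 transitions and 4 transversions, so the answer is 2.

2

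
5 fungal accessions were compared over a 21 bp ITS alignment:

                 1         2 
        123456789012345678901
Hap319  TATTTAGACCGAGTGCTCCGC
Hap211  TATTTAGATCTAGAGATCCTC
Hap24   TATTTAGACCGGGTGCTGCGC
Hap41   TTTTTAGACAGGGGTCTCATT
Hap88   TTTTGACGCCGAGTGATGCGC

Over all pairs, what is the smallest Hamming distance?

2

Pairwise Hamming distances:
  Hap319 vs Hap211: 5
  Hap319 vs Hap24: 2
  Hap319 vs Hap41: 8
  Hap319 vs Hap88: 6
  Hap211 vs Hap24: 7
  Hap211 vs Hap41: 10
  Hap211 vs Hap88: 9
  Hap24 vs Hap41: 8
  Hap24 vs Hap88: 6
  Hap41 vs Hap88: 12
The smallest is 2, between Hap319 and Hap24.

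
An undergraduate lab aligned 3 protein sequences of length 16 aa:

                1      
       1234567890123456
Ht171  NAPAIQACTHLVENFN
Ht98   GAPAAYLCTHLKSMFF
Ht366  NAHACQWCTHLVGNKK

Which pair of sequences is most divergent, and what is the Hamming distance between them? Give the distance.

Pairwise Hamming distances:
  Ht171 vs Ht98: 8
  Ht171 vs Ht366: 6
  Ht98 vs Ht366: 10
The largest is 10, between Ht98 and Ht366.

10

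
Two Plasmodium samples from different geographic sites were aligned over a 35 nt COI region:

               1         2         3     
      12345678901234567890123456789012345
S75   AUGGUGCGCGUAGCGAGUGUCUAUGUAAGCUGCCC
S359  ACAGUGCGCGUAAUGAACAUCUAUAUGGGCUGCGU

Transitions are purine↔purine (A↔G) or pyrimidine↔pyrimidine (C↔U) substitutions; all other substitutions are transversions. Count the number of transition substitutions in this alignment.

Differing sites — 2:U/C (Ti); 3:G/A (Ti); 13:G/A (Ti); 14:C/U (Ti); 17:G/A (Ti); 18:U/C (Ti); 19:G/A (Ti); 25:G/A (Ti); 27:A/G (Ti); 28:A/G (Ti); 34:C/G (Tv); 35:C/U (Ti).
Of the 12 differences, 11 transitions and 1 transversion, so the answer is 11.

11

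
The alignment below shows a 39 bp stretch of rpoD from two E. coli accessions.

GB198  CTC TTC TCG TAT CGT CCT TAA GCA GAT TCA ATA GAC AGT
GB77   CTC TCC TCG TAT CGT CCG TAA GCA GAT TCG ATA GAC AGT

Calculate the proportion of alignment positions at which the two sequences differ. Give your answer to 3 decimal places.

Differing sites — 5:T/C; 18:T/G; 30:A/G.
There are 3 differences over 39 sites, so p = 3/39 = 0.077.

0.077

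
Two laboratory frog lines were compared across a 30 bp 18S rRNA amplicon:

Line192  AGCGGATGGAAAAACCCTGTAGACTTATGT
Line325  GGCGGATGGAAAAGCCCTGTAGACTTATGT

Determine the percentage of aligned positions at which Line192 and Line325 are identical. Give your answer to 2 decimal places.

The sequences differ at positions 1 (A/G), 14 (A/G).
28 of the 30 sites match, so the percent identity is 28/30 × 100 = 93.33%.

93.33%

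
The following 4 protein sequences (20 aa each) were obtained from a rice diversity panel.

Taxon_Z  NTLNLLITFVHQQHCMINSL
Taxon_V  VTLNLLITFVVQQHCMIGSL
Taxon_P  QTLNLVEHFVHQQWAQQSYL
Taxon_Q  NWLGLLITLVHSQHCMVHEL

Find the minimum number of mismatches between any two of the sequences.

3

Pairwise Hamming distances:
  Taxon_Z vs Taxon_V: 3
  Taxon_Z vs Taxon_P: 10
  Taxon_Z vs Taxon_Q: 7
  Taxon_V vs Taxon_P: 11
  Taxon_V vs Taxon_Q: 9
  Taxon_P vs Taxon_Q: 14
The smallest is 3, between Taxon_Z and Taxon_V.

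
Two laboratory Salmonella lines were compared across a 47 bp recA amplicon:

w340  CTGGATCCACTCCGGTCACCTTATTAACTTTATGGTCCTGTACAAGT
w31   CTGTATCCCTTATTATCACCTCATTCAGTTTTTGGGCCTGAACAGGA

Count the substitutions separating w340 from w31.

15

The sequences differ at positions 4 (G/T), 9 (A/C), 10 (C/T), 12 (C/A), 13 (C/T), 14 (G/T), 15 (G/A), 22 (T/C), 26 (A/C), 28 (C/G), 32 (A/T), 36 (T/G), 41 (T/A), 45 (A/G), 47 (T/A).
That gives 15 mismatches out of 47 aligned sites, so the Hamming distance is 15.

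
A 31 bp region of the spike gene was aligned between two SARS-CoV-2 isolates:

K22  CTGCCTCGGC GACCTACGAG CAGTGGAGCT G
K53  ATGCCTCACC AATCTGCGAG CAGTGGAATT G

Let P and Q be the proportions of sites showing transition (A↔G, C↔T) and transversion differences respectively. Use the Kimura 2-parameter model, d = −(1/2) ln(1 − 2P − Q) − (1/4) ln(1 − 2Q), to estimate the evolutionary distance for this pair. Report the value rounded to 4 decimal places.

0.3349

Differing sites — 1:C/A (Tv); 8:G/A (Ti); 9:G/C (Tv); 11:G/A (Ti); 13:C/T (Ti); 16:A/G (Ti); 28:G/A (Ti); 29:C/T (Ti).
Of the 8 differences, 6 transitions and 2 transversions over 31 sites: P = 6/31 = 0.193548, Q = 2/31 = 0.064516.
d = −0.5·ln(0.548388) − 0.25·ln(0.870968) = −0.5·(-0.600772) − 0.25·(-0.138150) = 0.3349.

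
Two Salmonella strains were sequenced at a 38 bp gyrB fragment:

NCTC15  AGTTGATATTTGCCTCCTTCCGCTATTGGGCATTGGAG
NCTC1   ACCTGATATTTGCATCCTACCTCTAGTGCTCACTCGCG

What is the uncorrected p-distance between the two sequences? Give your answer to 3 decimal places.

Differing sites — 2:G/C; 3:T/C; 14:C/A; 19:T/A; 22:G/T; 26:T/G; 29:G/C; 30:G/T; 33:T/C; 35:G/C; 37:A/C.
There are 11 differences over 38 sites, so p = 11/38 = 0.289.

0.289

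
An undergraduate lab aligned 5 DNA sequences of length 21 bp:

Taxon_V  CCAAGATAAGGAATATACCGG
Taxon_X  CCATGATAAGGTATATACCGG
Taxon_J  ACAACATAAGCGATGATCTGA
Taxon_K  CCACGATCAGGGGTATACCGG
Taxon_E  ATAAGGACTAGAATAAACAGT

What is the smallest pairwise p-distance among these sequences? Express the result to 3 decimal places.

0.095

Pairwise Hamming distances:
  Taxon_V vs Taxon_X: 2
  Taxon_V vs Taxon_J: 9
  Taxon_V vs Taxon_K: 4
  Taxon_V vs Taxon_E: 10
  Taxon_X vs Taxon_J: 10
  Taxon_X vs Taxon_K: 4
  Taxon_X vs Taxon_E: 12
  Taxon_J vs Taxon_K: 11
  Taxon_J vs Taxon_E: 13
  Taxon_K vs Taxon_E: 12
The smallest is 2 mismatches, between Taxon_V and Taxon_X; p = 2/21 = 0.095.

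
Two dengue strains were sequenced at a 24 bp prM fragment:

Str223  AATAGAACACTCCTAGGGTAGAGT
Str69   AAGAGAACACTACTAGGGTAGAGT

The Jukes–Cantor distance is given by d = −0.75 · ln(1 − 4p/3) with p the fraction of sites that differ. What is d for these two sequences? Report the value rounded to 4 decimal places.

0.0883

The sequences differ at positions 3 (T/G), 12 (C/A).
p = 2/24 = 0.083333.
d = −0.75 · ln(1 − (4/3)·0.083333) = −0.75 · ln(0.888889) = −0.75 · (-0.117783) = 0.0883.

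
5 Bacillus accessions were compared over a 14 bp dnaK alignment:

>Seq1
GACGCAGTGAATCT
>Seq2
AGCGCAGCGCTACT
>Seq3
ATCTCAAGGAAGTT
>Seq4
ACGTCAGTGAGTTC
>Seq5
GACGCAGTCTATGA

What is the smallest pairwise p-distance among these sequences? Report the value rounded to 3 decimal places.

0.286

Pairwise Hamming distances:
  Seq1 vs Seq2: 6
  Seq1 vs Seq3: 7
  Seq1 vs Seq4: 7
  Seq1 vs Seq5: 4
  Seq2 vs Seq3: 8
  Seq2 vs Seq4: 9
  Seq2 vs Seq5: 9
  Seq3 vs Seq4: 7
  Seq3 vs Seq5: 10
  Seq4 vs Seq5: 9
The smallest is 4 mismatches, between Seq1 and Seq5; p = 4/14 = 0.286.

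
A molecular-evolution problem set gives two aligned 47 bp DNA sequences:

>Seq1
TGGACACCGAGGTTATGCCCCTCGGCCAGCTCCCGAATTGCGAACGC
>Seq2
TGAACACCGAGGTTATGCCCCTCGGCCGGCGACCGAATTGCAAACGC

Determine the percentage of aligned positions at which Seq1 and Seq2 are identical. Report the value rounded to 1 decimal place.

The sequences differ at positions 3 (G/A), 28 (A/G), 31 (T/G), 32 (C/A), 42 (G/A).
42 of the 47 sites match, so the percent identity is 42/47 × 100 = 89.4%.

89.4%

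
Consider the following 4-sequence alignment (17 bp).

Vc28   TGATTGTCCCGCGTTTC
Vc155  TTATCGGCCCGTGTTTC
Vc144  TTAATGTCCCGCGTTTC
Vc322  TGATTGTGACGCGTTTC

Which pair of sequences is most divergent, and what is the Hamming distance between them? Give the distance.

6

Pairwise Hamming distances:
  Vc28 vs Vc155: 4
  Vc28 vs Vc144: 2
  Vc28 vs Vc322: 2
  Vc155 vs Vc144: 4
  Vc155 vs Vc322: 6
  Vc144 vs Vc322: 4
The largest is 6, between Vc155 and Vc322.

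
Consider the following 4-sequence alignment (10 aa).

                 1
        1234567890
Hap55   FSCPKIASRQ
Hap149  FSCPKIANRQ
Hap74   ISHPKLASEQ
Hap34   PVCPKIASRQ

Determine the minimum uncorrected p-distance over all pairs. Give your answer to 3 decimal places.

0.100

Pairwise Hamming distances:
  Hap55 vs Hap149: 1
  Hap55 vs Hap74: 4
  Hap55 vs Hap34: 2
  Hap149 vs Hap74: 5
  Hap149 vs Hap34: 3
  Hap74 vs Hap34: 5
The smallest is 1 mismatch, between Hap55 and Hap149; p = 1/10 = 0.100.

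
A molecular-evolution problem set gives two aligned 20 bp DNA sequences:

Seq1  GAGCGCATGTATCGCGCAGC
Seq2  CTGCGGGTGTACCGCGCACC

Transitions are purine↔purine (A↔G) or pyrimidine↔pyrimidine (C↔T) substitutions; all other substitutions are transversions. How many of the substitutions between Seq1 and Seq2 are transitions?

Differing sites — 1:G/C (Tv); 2:A/T (Tv); 6:C/G (Tv); 7:A/G (Ti); 12:T/C (Ti); 19:G/C (Tv).
Of the 6 differences, 2 transitions and 4 transversions, so the answer is 2.

2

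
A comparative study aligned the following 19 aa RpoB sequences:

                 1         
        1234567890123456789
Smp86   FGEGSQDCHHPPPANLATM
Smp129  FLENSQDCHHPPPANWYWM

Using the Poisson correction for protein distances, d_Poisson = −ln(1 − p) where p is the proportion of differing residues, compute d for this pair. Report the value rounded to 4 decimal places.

0.3054

The sequences differ at positions 2 (G/L), 4 (G/N), 16 (L/W), 17 (A/Y), 18 (T/W).
p = 5/19 = 0.263158.
d = −ln(1 − 0.263158) = −ln(0.736842) = 0.3054.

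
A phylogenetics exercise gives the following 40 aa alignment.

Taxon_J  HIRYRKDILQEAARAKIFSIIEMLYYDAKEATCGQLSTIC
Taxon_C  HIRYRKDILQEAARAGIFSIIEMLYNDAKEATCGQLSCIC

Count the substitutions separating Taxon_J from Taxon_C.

The sequences differ at positions 16 (K/G), 26 (Y/N), 38 (T/C).
That gives 3 mismatches out of 40 aligned sites, so the Hamming distance is 3.

3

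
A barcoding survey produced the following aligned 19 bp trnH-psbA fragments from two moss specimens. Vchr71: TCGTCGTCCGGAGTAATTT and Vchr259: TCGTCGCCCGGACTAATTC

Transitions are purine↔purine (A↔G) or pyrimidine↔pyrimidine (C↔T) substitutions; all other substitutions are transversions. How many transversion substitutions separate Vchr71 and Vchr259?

1

The sequences differ at positions 7 (T/C, transition), 13 (G/C, transversion), 19 (T/C, transition).
Of the 3 differences, 2 transitions and 1 transversion, so the answer is 1.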